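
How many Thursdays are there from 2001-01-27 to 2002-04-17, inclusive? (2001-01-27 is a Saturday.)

2001-01-27 is a Saturday; the first Thursday on or after it is 2001-02-01 (5 days later).
From 2001-02-01 to 2002-04-17: 333 + 107 = 440 days (rest of 2001, to 2002-04-17 in 2002).
440 ÷ 7 = 62 full weeks with remainder 6, so 62 more Thursdays after the first → 63.

63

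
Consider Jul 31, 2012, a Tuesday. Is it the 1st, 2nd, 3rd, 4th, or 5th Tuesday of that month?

Day 31 falls in week ⌈31/7⌉ of the month.
Days 1–7 hold the 1st Tuesday, 8–14 the 2nd, 15–21 the 3rd, 22–28 the 4th, 29–31 the 5th.
31 is in the range for the 5th.

5th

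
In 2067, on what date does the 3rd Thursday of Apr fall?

The first Thursday of Apr 2067 is Apr 7.
The 3rd Thursday is 2 weeks later: 7 + 14 = 21.

Apr 21, 2067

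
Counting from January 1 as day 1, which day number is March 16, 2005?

Days in months before March: 31 + 28 = 59.
Plus 16 days into March → day 75.

75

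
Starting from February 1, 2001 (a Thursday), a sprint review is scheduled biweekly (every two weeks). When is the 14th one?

The 14th occurrence is 13 intervals after the first: 13 × 14 = 182 days after February 1, 2001.
February has 28 days — 27 days to the end of February leaves 155.
March has 31 days (124 left).
April has 30 days (94 left).
May has 31 days (63 left).
June has 30 days (33 left).
July has 31 days (2 left).
2 days into August → August 2, 2001.

August 2, 2001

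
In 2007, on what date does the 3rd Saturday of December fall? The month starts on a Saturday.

2007-12-15

December 2007 begins on a Saturday, so the first Saturday is December 1.
The 3rd Saturday is 2 weeks later: 1 + 14 = 15.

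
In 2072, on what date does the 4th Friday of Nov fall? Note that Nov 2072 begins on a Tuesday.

Nov 2072 begins on a Tuesday, so the first Friday is Nov 4 (3 days later).
The 4th Friday is 3 weeks later: 4 + 21 = 25.

Nov 25, 2072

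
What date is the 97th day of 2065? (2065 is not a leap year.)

Jan has 31 days (97 − 31 = 66 remain).
Feb has 28 days (66 − 28 = 38 remain).
Mar has 31 days (38 − 31 = 7 remain).
7 into Apr → Apr 7.

Apr 7, 2065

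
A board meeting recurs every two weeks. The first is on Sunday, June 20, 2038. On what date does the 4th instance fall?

August 1, 2038

The 4th occurrence is 3 intervals after the first: 3 × 14 = 42 days after June 20, 2038.
June has 30 days — 10 days to the end of June leaves 32.
July has 31 days (1 left).
1 day into August → August 1, 2038.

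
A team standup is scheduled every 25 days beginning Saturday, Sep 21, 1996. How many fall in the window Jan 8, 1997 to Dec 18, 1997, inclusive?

Occurrences land 25·i days after Sep 21, 1996 for i = 0, 1, 2, …
Jan 8, 1997 is 109 days after the start; 109 ÷ 25 = 4 remainder 9; since the remainder is 9, round up to i = 5. First occurrence in the window: #6 on Jan 24, 1997 (5×25 = 125 days in).
Dec 18, 1997 is 453 days after the start; 453 ÷ 25 = 18 remainder 3. Last occurrence in the window: #19 on Dec 15, 1997.
Occurrences #6 through #19: 14 in total.

14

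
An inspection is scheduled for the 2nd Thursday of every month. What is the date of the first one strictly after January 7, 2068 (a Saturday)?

January 12, 2068

January 2068 starts on a Sunday; its first Thursday is the 5th, so the 2nd Thursday is the 12th — January 12, 2068.
January 12, 2068 is after January 7, 2068, so that is the next one.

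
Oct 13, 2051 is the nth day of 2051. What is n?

Days in months before Oct: 31 + 28 + 31 + 30 + 31 + 30 + 31 + 31 + 30 = 273.
Plus 13 days into Oct → day 286.

286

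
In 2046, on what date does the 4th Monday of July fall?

July 2046 begins on a Sunday, so the first Monday is July 2 (1 day later).
The 4th Monday is 3 weeks later: 2 + 21 = 23.

July 23, 2046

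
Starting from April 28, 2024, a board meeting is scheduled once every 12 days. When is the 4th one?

June 3, 2024

The 4th occurrence is 3 intervals after the first: 3 × 12 = 36 days after April 28, 2024.
April has 30 days — 2 days to the end of April leaves 34.
May has 31 days (3 left).
3 days into June → June 3, 2024.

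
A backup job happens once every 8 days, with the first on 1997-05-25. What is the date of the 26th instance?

The 26th occurrence is 25 intervals after the first: 25 × 8 = 200 days after 1997-05-25.
May has 31 days — 6 days to the end of May leaves 194.
June has 30 days (164 left).
July has 31 days (133 left).
August has 31 days (102 left).
September has 30 days (72 left).
October has 31 days (41 left).
November has 30 days (11 left).
11 days into December → 1997-12-11.

1997-12-11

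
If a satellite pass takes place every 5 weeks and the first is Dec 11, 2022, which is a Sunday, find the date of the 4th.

The 4th occurrence is 3 intervals after the first: 3 × 35 = 105 days after Dec 11, 2022.
Dec has 31 days — 20 days to the end of Dec leaves 85.
Jan has 31 days (54 left).
Feb has 28 days (26 left).
26 days into Mar → Mar 26, 2023.

Mar 26, 2023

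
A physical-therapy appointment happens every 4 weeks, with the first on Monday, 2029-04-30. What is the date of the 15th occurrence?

The 15th occurrence is 14 intervals after the first: 14 × 28 = 392 days after 2029-04-30.
April has 30 days — 0 days to the end of April leaves 392.
May has 31 days (361 left).
June has 30 days (331 left).
July has 31 days (300 left).
August has 31 days (269 left).
September has 30 days (239 left).
October has 31 days (208 left).
November has 30 days (178 left).
December has 31 days (147 left).
January has 31 days (116 left).
February has 28 days (88 left).
March has 31 days (57 left).
April has 30 days (27 left).
27 days into May → 2030-05-27.

2030-05-27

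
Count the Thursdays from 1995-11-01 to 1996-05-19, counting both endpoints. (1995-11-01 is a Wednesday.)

1995-11-01 is a Wednesday; the first Thursday on or after it is 1995-11-02 (1 day later).
From 1995-11-02 to 1996-05-19: 28 + 31 + 31 + 29 + 31 + 30 + 19 = 199 days (rest of November, December, January, February, March, April, May).
199 ÷ 7 = 28 full weeks with remainder 3, so 28 more Thursdays after the first → 29.

29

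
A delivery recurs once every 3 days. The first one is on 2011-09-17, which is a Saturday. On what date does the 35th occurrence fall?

2011-12-28

The 35th occurrence is 34 intervals after the first: 34 × 3 = 102 days after 2011-09-17.
September has 30 days — 13 days to the end of September leaves 89.
October has 31 days (58 left).
November has 30 days (28 left).
28 days into December → 2011-12-28.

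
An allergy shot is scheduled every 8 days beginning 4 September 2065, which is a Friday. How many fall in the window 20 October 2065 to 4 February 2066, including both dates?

14

Occurrences land 8·i days after 4 September 2065 for i = 0, 1, 2, …
20 October 2065 is 46 days after the start; 46 ÷ 8 = 5 remainder 6; since the remainder is 6, round up to i = 6. First occurrence in the window: #7 on 22 October 2065 (6×8 = 48 days in).
4 February 2066 is 153 days after the start; 153 ÷ 8 = 19 remainder 1. Last occurrence in the window: #20 on 3 February 2066.
Occurrences #7 through #20: 14 in total.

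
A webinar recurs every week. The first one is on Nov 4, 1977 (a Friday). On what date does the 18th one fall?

Mar 3, 1978

The 18th occurrence is 17 intervals after the first: 17 × 7 = 119 days after Nov 4, 1977.
Nov has 30 days — 26 days to the end of Nov leaves 93.
Dec has 31 days (62 left).
Jan has 31 days (31 left).
Feb has 28 days (3 left).
3 days into Mar → Mar 3, 1978.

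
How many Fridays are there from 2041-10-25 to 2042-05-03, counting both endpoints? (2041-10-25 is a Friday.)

28

2041-10-25 is a Friday; the first Friday on or after it is 2041-10-25.
From 2041-10-25 to 2042-05-03: 6 + 30 + 31 + 31 + 28 + 31 + 30 + 3 = 190 days (rest of October, November, December, January, February, March, April, May).
190 ÷ 7 = 27 full weeks with remainder 1, so 27 more Fridays after the first → 28.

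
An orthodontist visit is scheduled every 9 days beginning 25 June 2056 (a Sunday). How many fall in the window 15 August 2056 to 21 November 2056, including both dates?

11

Occurrences land 9·i days after 25 June 2056 for i = 0, 1, 2, …
15 August 2056 is 51 days after the start; 51 ÷ 9 = 5 remainder 6; since the remainder is 6, round up to i = 6. First occurrence in the window: #7 on 18 August 2056 (6×9 = 54 days in).
21 November 2056 is 149 days after the start; 149 ÷ 9 = 16 remainder 5. Last occurrence in the window: #17 on 16 November 2056.
Occurrences #7 through #17: 11 in total.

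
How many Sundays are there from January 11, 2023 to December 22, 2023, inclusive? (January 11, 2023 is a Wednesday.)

49

January 11, 2023 is a Wednesday; the first Sunday on or after it is January 15, 2023 (4 days later).
From January 15, 2023 to December 22, 2023: 16 + 28 + 31 + 30 + 31 + 30 + 31 + 31 + 30 + 31 + 30 + 22 = 341 days (rest of January, February, March, April, May, June, July, August, September, October, November, December).
341 ÷ 7 = 48 full weeks with remainder 5, so 48 more Sundays after the first → 49.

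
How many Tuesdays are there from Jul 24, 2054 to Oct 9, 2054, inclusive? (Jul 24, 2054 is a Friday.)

11

Jul 24, 2054 is a Friday; the first Tuesday on or after it is Jul 28, 2054 (4 days later).
From Jul 28, 2054 to Oct 9, 2054: 3 + 31 + 30 + 9 = 73 days (rest of Jul, Aug, Sep, Oct).
73 ÷ 7 = 10 full weeks with remainder 3, so 10 more Tuesdays after the first → 11.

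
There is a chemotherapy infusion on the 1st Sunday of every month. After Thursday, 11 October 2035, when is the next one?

4 November 2035

October 2035 starts on a Monday, so its 1st Sunday is 7 October 2035 (6 days in).
That is not after 11 October 2035, so look at November 2035.
November 2035 starts on a Thursday, so its 1st Sunday is 4 November 2035 (3 days in).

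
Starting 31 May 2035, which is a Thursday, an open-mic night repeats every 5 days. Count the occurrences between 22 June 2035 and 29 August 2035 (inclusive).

14

Occurrences land 5·i days after 31 May 2035 for i = 0, 1, 2, …
22 June 2035 is 22 days after the start; 22 ÷ 5 = 4 remainder 2; since the remainder is 2, round up to i = 5. First occurrence in the window: #6 on 25 June 2035 (5×5 = 25 days in).
29 August 2035 is 90 days after the start; 90 ÷ 5 = 18 remainder 0. Last occurrence in the window: #19 on 29 August 2035.
Occurrences #6 through #19: 14 in total.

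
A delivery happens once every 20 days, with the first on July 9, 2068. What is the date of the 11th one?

January 25, 2069

The 11th occurrence is 10 intervals after the first: 10 × 20 = 200 days after July 9, 2068.
July has 31 days — 22 days to the end of July leaves 178.
August has 31 days (147 left).
September has 30 days (117 left).
October has 31 days (86 left).
November has 30 days (56 left).
December has 31 days (25 left).
25 days into January → January 25, 2069.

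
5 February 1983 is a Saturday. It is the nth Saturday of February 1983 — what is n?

Day 5 falls in week ⌈5/7⌉ of the month.
Days 1–7 hold the 1st Saturday, 8–14 the 2nd, 15–21 the 3rd, 22–28 the 4th, 29–31 the 5th.
5 is in the range for the 1st.

1st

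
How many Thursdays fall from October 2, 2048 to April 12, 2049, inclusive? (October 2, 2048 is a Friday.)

October 2, 2048 is a Friday; the first Thursday on or after it is October 8, 2048 (6 days later).
From October 8, 2048 to April 12, 2049: 23 + 30 + 31 + 31 + 28 + 31 + 12 = 186 days (rest of October, November, December, January, February, March, April).
186 ÷ 7 = 26 full weeks with remainder 4, so 26 more Thursdays after the first → 27.

27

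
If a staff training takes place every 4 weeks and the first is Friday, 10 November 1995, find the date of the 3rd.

5 January 1996

The 3rd occurrence is 2 intervals after the first: 2 × 28 = 56 days after 10 November 1995.
November has 30 days — 20 days to the end of November leaves 36.
December has 31 days (5 left).
5 days into January → 5 January 1996.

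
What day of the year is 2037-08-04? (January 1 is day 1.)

Days in months before August: 31 + 28 + 31 + 30 + 31 + 30 + 31 = 212.
Plus 4 days into August → day 216.

216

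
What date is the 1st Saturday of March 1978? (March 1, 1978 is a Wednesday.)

March 1978 begins on a Wednesday, so the first Saturday is March 4 (3 days later).

March 4, 1978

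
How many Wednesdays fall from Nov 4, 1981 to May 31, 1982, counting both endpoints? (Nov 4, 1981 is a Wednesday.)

30

Nov 4, 1981 is a Wednesday; the first Wednesday on or after it is Nov 4, 1981.
From Nov 4, 1981 to May 31, 1982: 26 + 31 + 31 + 28 + 31 + 30 + 31 = 208 days (rest of Nov, Dec, Jan, Feb, Mar, Apr, May).
208 ÷ 7 = 29 full weeks with remainder 5, so 29 more Wednesdays after the first → 30.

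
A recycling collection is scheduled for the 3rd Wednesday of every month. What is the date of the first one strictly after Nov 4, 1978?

Nov 1978 starts on a Wednesday; its first Wednesday is the 1st, so the 3rd Wednesday is the 15th — Nov 15, 1978.
Nov 15, 1978 is after Nov 4, 1978, so that is the next one.

Nov 15, 1978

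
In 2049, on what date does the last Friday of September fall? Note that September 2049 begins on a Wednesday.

24 September 2049

September 2049 begins on a Wednesday, so the first Friday is September 3 (2 days later).
September 2049 has 30 days. Adding weeks: 3, 10, 17, 24 — the last one ≤ 30 is the 24th.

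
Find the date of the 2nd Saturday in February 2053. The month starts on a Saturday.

February 8, 2053

February 2053 begins on a Saturday, so the first Saturday is February 1.
The 2nd Saturday is 1 weeks later: 1 + 7 = 8.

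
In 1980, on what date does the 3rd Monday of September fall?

September 15, 1980

The first Monday of September 1980 is September 1.
The 3rd Monday is 2 weeks later: 1 + 14 = 15.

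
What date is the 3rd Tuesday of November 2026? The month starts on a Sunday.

November 2026 begins on a Sunday, so the first Tuesday is November 3 (2 days later).
The 3rd Tuesday is 2 weeks later: 3 + 14 = 17.

November 17, 2026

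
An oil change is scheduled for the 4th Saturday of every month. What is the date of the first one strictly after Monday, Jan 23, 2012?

Jan 28, 2012

Jan 2012 starts on a Sunday; its first Saturday is the 7th, so the 4th Saturday is the 28th — Jan 28, 2012.
Jan 28, 2012 is after Jan 23, 2012, so that is the next one.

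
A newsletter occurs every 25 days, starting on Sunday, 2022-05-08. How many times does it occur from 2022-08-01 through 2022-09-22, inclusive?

2

Occurrences land 25·i days after 2022-05-08 for i = 0, 1, 2, …
2022-08-01 is 85 days after the start; 85 ÷ 25 = 3 remainder 10; since the remainder is 10, round up to i = 4. First occurrence in the window: #5 on 2022-08-16 (4×25 = 100 days in).
2022-09-22 is 137 days after the start; 137 ÷ 25 = 5 remainder 12. Last occurrence in the window: #6 on 2022-09-10.
Occurrences #5 through #6: 2 in total.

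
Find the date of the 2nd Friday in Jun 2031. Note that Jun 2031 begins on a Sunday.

Jun 2031 begins on a Sunday, so the first Friday is Jun 6 (5 days later).
The 2nd Friday is 1 weeks later: 6 + 7 = 13.

Jun 13, 2031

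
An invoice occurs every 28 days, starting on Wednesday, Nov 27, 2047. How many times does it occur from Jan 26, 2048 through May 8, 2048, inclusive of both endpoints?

Occurrences land 28·i days after Nov 27, 2047 for i = 0, 1, 2, …
Jan 26, 2048 is 60 days after the start; 60 ÷ 28 = 2 remainder 4; since the remainder is 4, round up to i = 3. First occurrence in the window: #4 on Feb 19, 2048 (3×28 = 84 days in).
May 8, 2048 is 163 days after the start; 163 ÷ 28 = 5 remainder 23. Last occurrence in the window: #6 on Apr 15, 2048.
Occurrences #4 through #6: 3 in total.

3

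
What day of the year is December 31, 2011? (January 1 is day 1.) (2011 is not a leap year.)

Days in months before December: 31 + 28 + 31 + 30 + 31 + 30 + 31 + 31 + 30 + 31 + 30 = 334.
Plus 31 days into December → day 365.

365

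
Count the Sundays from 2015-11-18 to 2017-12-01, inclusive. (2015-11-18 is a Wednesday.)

106

2015-11-18 is a Wednesday; the first Sunday on or after it is 2015-11-22 (4 days later).
From 2015-11-22 to 2017-12-01: 39 + 366 + 335 = 740 days (rest of 2015, 2016, to 2017-12-01 in 2017).
740 ÷ 7 = 105 full weeks with remainder 5, so 105 more Sundays after the first → 106.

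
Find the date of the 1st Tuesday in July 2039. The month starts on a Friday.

July 5, 2039

July 2039 begins on a Friday, so the first Tuesday is July 5 (4 days later).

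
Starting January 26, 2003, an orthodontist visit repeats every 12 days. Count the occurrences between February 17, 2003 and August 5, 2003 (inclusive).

14

Occurrences land 12·i days after January 26, 2003 for i = 0, 1, 2, …
February 17, 2003 is 22 days after the start; 22 ÷ 12 = 1 remainder 10; since the remainder is 10, round up to i = 2. First occurrence in the window: #3 on February 19, 2003 (2×12 = 24 days in).
August 5, 2003 is 191 days after the start; 191 ÷ 12 = 15 remainder 11. Last occurrence in the window: #16 on July 25, 2003.
Occurrences #3 through #16: 14 in total.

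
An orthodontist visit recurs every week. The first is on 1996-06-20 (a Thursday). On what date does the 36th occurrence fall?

1997-02-20

The 36th occurrence is 35 intervals after the first: 35 × 7 = 245 days after 1996-06-20.
June has 30 days — 10 days to the end of June leaves 235.
July has 31 days (204 left).
August has 31 days (173 left).
September has 30 days (143 left).
October has 31 days (112 left).
November has 30 days (82 left).
December has 31 days (51 left).
January has 31 days (20 left).
20 days into February → 1997-02-20.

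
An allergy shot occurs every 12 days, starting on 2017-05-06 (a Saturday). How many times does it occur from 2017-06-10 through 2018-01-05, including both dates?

18

Occurrences land 12·i days after 2017-05-06 for i = 0, 1, 2, …
2017-06-10 is 35 days after the start; 35 ÷ 12 = 2 remainder 11; since the remainder is 11, round up to i = 3. First occurrence in the window: #4 on 2017-06-11 (3×12 = 36 days in).
2018-01-05 is 244 days after the start; 244 ÷ 12 = 20 remainder 4. Last occurrence in the window: #21 on 2018-01-01.
Occurrences #4 through #21: 18 in total.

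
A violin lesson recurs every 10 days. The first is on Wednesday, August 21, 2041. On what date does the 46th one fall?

November 14, 2042

The 46th occurrence is 45 intervals after the first: 45 × 10 = 450 days after August 21, 2041.
August has 31 days — 10 days to the end of August leaves 440.
From end of August to end of 2041 is 122 days (318 left).
January has 31 days (287 left).
February has 28 days (259 left).
March has 31 days (228 left).
April has 30 days (198 left).
May has 31 days (167 left).
June has 30 days (137 left).
July has 31 days (106 left).
August has 31 days (75 left).
September has 30 days (45 left).
October has 31 days (14 left).
14 days into November → November 14, 2042.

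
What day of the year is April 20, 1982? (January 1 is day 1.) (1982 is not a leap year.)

110

Days in months before April: 31 + 28 + 31 = 90.
Plus 20 days into April → day 110.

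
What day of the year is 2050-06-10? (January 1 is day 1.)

161

Days in months before June: 31 + 28 + 31 + 30 + 31 = 151.
Plus 10 days into June → day 161.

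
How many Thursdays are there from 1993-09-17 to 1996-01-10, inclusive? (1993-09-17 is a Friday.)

120

1993-09-17 is a Friday; the first Thursday on or after it is 1993-09-23 (6 days later).
From 1993-09-23 to 1996-01-10: 99 + 365 + 365 + 10 = 839 days (rest of 1993, 1994, 1995, to 1996-01-10 in 1996).
839 ÷ 7 = 119 full weeks with remainder 6, so 119 more Thursdays after the first → 120.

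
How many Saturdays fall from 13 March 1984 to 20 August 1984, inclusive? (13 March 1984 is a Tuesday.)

23

13 March 1984 is a Tuesday; the first Saturday on or after it is 17 March 1984 (4 days later).
From 17 March 1984 to 20 August 1984: 14 + 30 + 31 + 30 + 31 + 20 = 156 days (rest of March, April, May, June, July, August).
156 ÷ 7 = 22 full weeks with remainder 2, so 22 more Saturdays after the first → 23.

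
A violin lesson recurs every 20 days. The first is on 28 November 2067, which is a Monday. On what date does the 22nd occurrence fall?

The 22nd occurrence is 21 intervals after the first: 21 × 20 = 420 days after 28 November 2067.
November has 30 days — 2 days to the end of November leaves 418.
From end of November to end of 2067 is 31 days (387 left).
2068 has 366 days (21 left).
21 days into January → 21 January 2069.

21 January 2069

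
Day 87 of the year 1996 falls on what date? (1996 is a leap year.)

January has 31 days (87 − 31 = 56 remain).
February has 29 days (56 − 29 = 27 remain).
27 into March → March 27.

1996-03-27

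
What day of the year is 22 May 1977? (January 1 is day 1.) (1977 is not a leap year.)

Days in months before May: 31 + 28 + 31 + 30 = 120.
Plus 22 days into May → day 142.

142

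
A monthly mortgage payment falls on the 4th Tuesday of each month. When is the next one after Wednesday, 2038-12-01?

December 2038 starts on a Wednesday; its first Tuesday is the 7th, so the 4th Tuesday is the 28th — 2038-12-28.
2038-12-28 is after 2038-12-01, so that is the next one.

2038-12-28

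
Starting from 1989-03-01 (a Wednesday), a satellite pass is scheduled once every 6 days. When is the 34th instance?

1989-09-15

The 34th occurrence is 33 intervals after the first: 33 × 6 = 198 days after 1989-03-01.
March has 31 days — 30 days to the end of March leaves 168.
April has 30 days (138 left).
May has 31 days (107 left).
June has 30 days (77 left).
July has 31 days (46 left).
August has 31 days (15 left).
15 days into September → 1989-09-15.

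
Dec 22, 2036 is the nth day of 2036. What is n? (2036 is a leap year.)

357

Days in months before Dec: 31 + 29 + 31 + 30 + 31 + 30 + 31 + 31 + 30 + 31 + 30 = 335.
Plus 22 days into Dec → day 357.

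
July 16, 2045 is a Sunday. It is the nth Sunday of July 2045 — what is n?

Day 16 falls in week ⌈16/7⌉ of the month.
Days 1–7 hold the 1st Sunday, 8–14 the 2nd, 15–21 the 3rd, 22–28 the 4th, 29–31 the 5th.
16 is in the range for the 3rd.

3rd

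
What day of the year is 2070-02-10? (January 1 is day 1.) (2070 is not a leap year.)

Days in months before February: 31 = 31.
Plus 10 days into February → day 41.

41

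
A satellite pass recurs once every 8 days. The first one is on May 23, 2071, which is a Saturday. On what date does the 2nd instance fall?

May 31, 2071

The 2nd occurrence is 1 interval after the first: 1 × 8 = 8 days after May 23, 2071.
8 days later is May 31, 2071.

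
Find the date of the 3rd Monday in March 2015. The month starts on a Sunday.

2015-03-16

March 2015 begins on a Sunday, so the first Monday is March 2 (1 day later).
The 3rd Monday is 2 weeks later: 2 + 14 = 16.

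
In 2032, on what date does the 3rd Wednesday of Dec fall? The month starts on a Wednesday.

Dec 15, 2032

Dec 2032 begins on a Wednesday, so the first Wednesday is Dec 1.
The 3rd Wednesday is 2 weeks later: 1 + 14 = 15.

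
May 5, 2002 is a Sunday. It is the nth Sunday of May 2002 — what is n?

Day 5 falls in week ⌈5/7⌉ of the month.
Days 1–7 hold the 1st Sunday, 8–14 the 2nd, 15–21 the 3rd, 22–28 the 4th, 29–31 the 5th.
5 is in the range for the 1st.

1st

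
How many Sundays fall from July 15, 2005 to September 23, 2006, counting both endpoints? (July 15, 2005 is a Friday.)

62

July 15, 2005 is a Friday; the first Sunday on or after it is July 17, 2005 (2 days later).
From July 17, 2005 to September 23, 2006: 167 + 266 = 433 days (rest of 2005, to September 23, 2006 in 2006).
433 ÷ 7 = 61 full weeks with remainder 6, so 61 more Sundays after the first → 62.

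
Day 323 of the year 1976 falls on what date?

January has 31 days (323 − 31 = 292 remain).
February has 29 days (292 − 29 = 263 remain).
March has 31 days (263 − 31 = 232 remain).
April has 30 days (232 − 30 = 202 remain).
May has 31 days (202 − 31 = 171 remain).
June has 30 days (171 − 30 = 141 remain).
July has 31 days (141 − 31 = 110 remain).
August has 31 days (110 − 31 = 79 remain).
September has 30 days (79 − 30 = 49 remain).
October has 31 days (49 − 31 = 18 remain).
18 into November → November 18.

November 18, 1976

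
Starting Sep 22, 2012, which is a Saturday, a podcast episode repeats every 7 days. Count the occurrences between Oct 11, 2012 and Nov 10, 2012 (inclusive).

5

Occurrences land 7·i days after Sep 22, 2012 for i = 0, 1, 2, …
Oct 11, 2012 is 19 days after the start; 19 ÷ 7 = 2 remainder 5; since the remainder is 5, round up to i = 3. First occurrence in the window: #4 on Oct 13, 2012 (3×7 = 21 days in).
Nov 10, 2012 is 49 days after the start; 49 ÷ 7 = 7 remainder 0. Last occurrence in the window: #8 on Nov 10, 2012.
Occurrences #4 through #8: 5 in total.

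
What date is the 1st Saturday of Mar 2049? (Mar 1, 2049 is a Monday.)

Mar 2049 begins on a Monday, so the first Saturday is Mar 6 (5 days later).

Mar 6, 2049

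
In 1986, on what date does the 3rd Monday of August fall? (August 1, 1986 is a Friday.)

August 1986 begins on a Friday, so the first Monday is August 4 (3 days later).
The 3rd Monday is 2 weeks later: 4 + 14 = 18.

18 August 1986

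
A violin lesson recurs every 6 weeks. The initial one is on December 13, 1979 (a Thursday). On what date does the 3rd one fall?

March 6, 1980

The 3rd occurrence is 2 intervals after the first: 2 × 42 = 84 days after December 13, 1979.
December has 31 days — 18 days to the end of December leaves 66.
January has 31 days (35 left).
February has 29 days (6 left).
6 days into March → March 6, 1980.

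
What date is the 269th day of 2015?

Jan has 31 days (269 − 31 = 238 remain).
Feb has 28 days (238 − 28 = 210 remain).
Mar has 31 days (210 − 31 = 179 remain).
Apr has 30 days (179 − 30 = 149 remain).
May has 31 days (149 − 31 = 118 remain).
Jun has 30 days (118 − 30 = 88 remain).
Jul has 31 days (88 − 31 = 57 remain).
Aug has 31 days (57 − 31 = 26 remain).
26 into Sep → Sep 26.

Sep 26, 2015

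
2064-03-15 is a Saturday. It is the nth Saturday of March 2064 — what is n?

3rd

Day 15 falls in week ⌈15/7⌉ of the month.
Days 1–7 hold the 1st Saturday, 8–14 the 2nd, 15–21 the 3rd, 22–28 the 4th, 29–31 the 5th.
15 is in the range for the 3rd.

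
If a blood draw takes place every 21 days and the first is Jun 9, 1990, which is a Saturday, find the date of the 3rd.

Jul 21, 1990

The 3rd occurrence is 2 intervals after the first: 2 × 21 = 42 days after Jun 9, 1990.
Jun has 30 days — 21 days to the end of Jun leaves 21.
21 days into Jul → Jul 21, 1990.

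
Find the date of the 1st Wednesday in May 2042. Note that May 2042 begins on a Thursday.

7 May 2042

May 2042 begins on a Thursday, so the first Wednesday is May 7 (6 days later).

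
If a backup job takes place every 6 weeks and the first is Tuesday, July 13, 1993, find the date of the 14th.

January 10, 1995

The 14th occurrence is 13 intervals after the first: 13 × 42 = 546 days after July 13, 1993.
July has 31 days — 18 days to the end of July leaves 528.
From end of July to end of 1993 is 153 days (375 left).
1994 has 365 days (10 left).
10 days into January → January 10, 1995.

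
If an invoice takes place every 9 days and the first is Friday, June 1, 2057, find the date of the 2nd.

The 2nd occurrence is 1 interval after the first: 1 × 9 = 9 days after June 1, 2057.
9 days later is June 10, 2057.

June 10, 2057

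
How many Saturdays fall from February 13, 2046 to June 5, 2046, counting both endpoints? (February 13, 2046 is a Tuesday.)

16

February 13, 2046 is a Tuesday; the first Saturday on or after it is February 17, 2046 (4 days later).
From February 17, 2046 to June 5, 2046: 11 + 31 + 30 + 31 + 5 = 108 days (rest of February, March, April, May, June).
108 ÷ 7 = 15 full weeks with remainder 3, so 15 more Saturdays after the first → 16.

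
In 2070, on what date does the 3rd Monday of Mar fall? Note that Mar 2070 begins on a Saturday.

Mar 2070 begins on a Saturday, so the first Monday is Mar 3 (2 days later).
The 3rd Monday is 2 weeks later: 3 + 14 = 17.

Mar 17, 2070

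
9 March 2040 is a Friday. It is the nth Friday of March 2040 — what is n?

2nd

Day 9 falls in week ⌈9/7⌉ of the month.
Days 1–7 hold the 1st Friday, 8–14 the 2nd, 15–21 the 3rd, 22–28 the 4th, 29–31 the 5th.
9 is in the range for the 2nd.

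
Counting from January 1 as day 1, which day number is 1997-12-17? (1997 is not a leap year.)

Days in months before December: 31 + 28 + 31 + 30 + 31 + 30 + 31 + 31 + 30 + 31 + 30 = 334.
Plus 17 days into December → day 351.

351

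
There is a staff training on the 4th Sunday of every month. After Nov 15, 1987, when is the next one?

Nov 1987 starts on a Sunday; its first Sunday is the 1st, so the 4th Sunday is the 22nd — Nov 22, 1987.
Nov 22, 1987 is after Nov 15, 1987, so that is the next one.

Nov 22, 1987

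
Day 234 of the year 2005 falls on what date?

January has 31 days (234 − 31 = 203 remain).
February has 28 days (203 − 28 = 175 remain).
March has 31 days (175 − 31 = 144 remain).
April has 30 days (144 − 30 = 114 remain).
May has 31 days (114 − 31 = 83 remain).
June has 30 days (83 − 30 = 53 remain).
July has 31 days (53 − 31 = 22 remain).
22 into August → August 22.

22 August 2005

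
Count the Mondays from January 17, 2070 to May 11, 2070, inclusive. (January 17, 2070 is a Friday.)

16

January 17, 2070 is a Friday; the first Monday on or after it is January 20, 2070 (3 days later).
From January 20, 2070 to May 11, 2070: 11 + 28 + 31 + 30 + 11 = 111 days (rest of January, February, March, April, May).
111 ÷ 7 = 15 full weeks with remainder 6, so 15 more Mondays after the first → 16.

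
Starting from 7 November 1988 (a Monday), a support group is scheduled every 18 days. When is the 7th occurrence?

23 February 1989

The 7th occurrence is 6 intervals after the first: 6 × 18 = 108 days after 7 November 1988.
November has 30 days — 23 days to the end of November leaves 85.
December has 31 days (54 left).
January has 31 days (23 left).
23 days into February → 23 February 1989.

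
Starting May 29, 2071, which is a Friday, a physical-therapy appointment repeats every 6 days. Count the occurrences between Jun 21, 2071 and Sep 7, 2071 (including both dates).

Occurrences land 6·i days after May 29, 2071 for i = 0, 1, 2, …
Jun 21, 2071 is 23 days after the start; 23 ÷ 6 = 3 remainder 5; since the remainder is 5, round up to i = 4. First occurrence in the window: #5 on Jun 22, 2071 (4×6 = 24 days in).
Sep 7, 2071 is 101 days after the start; 101 ÷ 6 = 16 remainder 5. Last occurrence in the window: #17 on Sep 2, 2071.
Occurrences #5 through #17: 13 in total.

13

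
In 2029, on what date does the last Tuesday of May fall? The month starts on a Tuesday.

29 May 2029

May 2029 begins on a Tuesday, so the first Tuesday is May 1.
May 2029 has 31 days. Adding weeks: 1, 8, 15, 22, 29 — the last one ≤ 31 is the 29th.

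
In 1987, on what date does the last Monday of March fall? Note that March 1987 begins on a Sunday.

March 1987 begins on a Sunday, so the first Monday is March 2 (1 day later).
March 1987 has 31 days. Adding weeks: 2, 9, 16, 23, 30 — the last one ≤ 31 is the 30th.

March 30, 1987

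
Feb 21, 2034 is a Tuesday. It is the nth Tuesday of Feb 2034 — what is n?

3rd

Day 21 falls in week ⌈21/7⌉ of the month.
Days 1–7 hold the 1st Tuesday, 8–14 the 2nd, 15–21 the 3rd, 22–28 the 4th, 29–31 the 5th.
21 is in the range for the 3rd.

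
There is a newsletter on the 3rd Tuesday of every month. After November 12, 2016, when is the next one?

November 15, 2016

November 2016 starts on a Tuesday; its first Tuesday is the 1st, so the 3rd Tuesday is the 15th — November 15, 2016.
November 15, 2016 is after November 12, 2016, so that is the next one.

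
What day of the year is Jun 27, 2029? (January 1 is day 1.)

178

Days in months before Jun: 31 + 28 + 31 + 30 + 31 = 151.
Plus 27 days into Jun → day 178.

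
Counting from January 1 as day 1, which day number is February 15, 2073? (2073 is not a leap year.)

46

Days in months before February: 31 = 31.
Plus 15 days into February → day 46.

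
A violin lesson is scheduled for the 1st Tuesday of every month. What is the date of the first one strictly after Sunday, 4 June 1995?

June 1995 starts on a Thursday, so its 1st Tuesday is 6 June 1995 (5 days in).
6 June 1995 is after 4 June 1995, so that is the next one.

6 June 1995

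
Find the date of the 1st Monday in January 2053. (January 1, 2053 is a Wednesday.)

January 2053 begins on a Wednesday, so the first Monday is January 6 (5 days later).

January 6, 2053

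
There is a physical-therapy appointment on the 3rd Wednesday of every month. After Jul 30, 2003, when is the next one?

Jul 2003 starts on a Tuesday; its first Wednesday is the 2nd, so the 3rd Wednesday is the 16th — Jul 16, 2003.
That is not after Jul 30, 2003, so look at Aug 2003.
Aug 2003 starts on a Friday; its first Wednesday is the 6th, so the 3rd Wednesday is the 20th — Aug 20, 2003.

Aug 20, 2003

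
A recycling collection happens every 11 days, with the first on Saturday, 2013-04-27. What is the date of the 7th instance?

The 7th occurrence is 6 intervals after the first: 6 × 11 = 66 days after 2013-04-27.
April has 30 days — 3 days to the end of April leaves 63.
May has 31 days (32 left).
June has 30 days (2 left).
2 days into July → 2013-07-02.

2013-07-02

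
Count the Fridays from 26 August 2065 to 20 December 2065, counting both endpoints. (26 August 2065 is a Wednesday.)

17

26 August 2065 is a Wednesday; the first Friday on or after it is 28 August 2065 (2 days later).
From 28 August 2065 to 20 December 2065: 3 + 30 + 31 + 30 + 20 = 114 days (rest of August, September, October, November, December).
114 ÷ 7 = 16 full weeks with remainder 2, so 16 more Fridays after the first → 17.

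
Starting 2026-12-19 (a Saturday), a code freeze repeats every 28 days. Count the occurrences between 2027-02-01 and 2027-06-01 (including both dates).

Occurrences land 28·i days after 2026-12-19 for i = 0, 1, 2, …
2027-02-01 is 44 days after the start; 44 ÷ 28 = 1 remainder 16; since the remainder is 16, round up to i = 2. First occurrence in the window: #3 on 2027-02-13 (2×28 = 56 days in).
2027-06-01 is 164 days after the start; 164 ÷ 28 = 5 remainder 24. Last occurrence in the window: #6 on 2027-05-08.
Occurrences #3 through #6: 4 in total.

4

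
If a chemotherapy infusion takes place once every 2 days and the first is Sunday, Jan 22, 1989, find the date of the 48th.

Apr 26, 1989

The 48th occurrence is 47 intervals after the first: 47 × 2 = 94 days after Jan 22, 1989.
Jan has 31 days — 9 days to the end of Jan leaves 85.
Feb has 28 days (57 left).
Mar has 31 days (26 left).
26 days into Apr → Apr 26, 1989.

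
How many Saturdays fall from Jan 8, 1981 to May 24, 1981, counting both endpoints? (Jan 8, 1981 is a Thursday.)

20

Jan 8, 1981 is a Thursday; the first Saturday on or after it is Jan 10, 1981 (2 days later).
From Jan 10, 1981 to May 24, 1981: 21 + 28 + 31 + 30 + 24 = 134 days (rest of Jan, Feb, Mar, Apr, May).
134 ÷ 7 = 19 full weeks with remainder 1, so 19 more Saturdays after the first → 20.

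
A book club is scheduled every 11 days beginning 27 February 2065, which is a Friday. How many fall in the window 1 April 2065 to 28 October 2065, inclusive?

20

Occurrences land 11·i days after 27 February 2065 for i = 0, 1, 2, …
1 April 2065 is 33 days after the start; 33 ÷ 11 = 3 remainder 0. First occurrence in the window: #4 on 1 April 2065 (3×11 = 33 days in).
28 October 2065 is 243 days after the start; 243 ÷ 11 = 22 remainder 1. Last occurrence in the window: #23 on 27 October 2065.
Occurrences #4 through #23: 20 in total.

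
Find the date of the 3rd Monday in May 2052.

2052-05-20

May 2052 begins on a Wednesday, so the first Monday is May 6 (5 days later).
The 3rd Monday is 2 weeks later: 6 + 14 = 20.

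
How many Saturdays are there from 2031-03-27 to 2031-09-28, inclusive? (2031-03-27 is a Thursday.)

27

2031-03-27 is a Thursday; the first Saturday on or after it is 2031-03-29 (2 days later).
From 2031-03-29 to 2031-09-28: 2 + 30 + 31 + 30 + 31 + 31 + 28 = 183 days (rest of March, April, May, June, July, August, September).
183 ÷ 7 = 26 full weeks with remainder 1, so 26 more Saturdays after the first → 27.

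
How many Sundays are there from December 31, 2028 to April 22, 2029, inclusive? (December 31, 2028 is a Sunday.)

17

December 31, 2028 is a Sunday; the first Sunday on or after it is December 31, 2028.
From December 31, 2028 to April 22, 2029: 0 + 31 + 28 + 31 + 22 = 112 days (rest of December, January, February, March, April).
112 ÷ 7 = 16 full weeks with remainder 0, so 16 more Sundays after the first → 17.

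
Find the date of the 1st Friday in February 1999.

1999-02-05

The first Friday of February 1999 is February 5.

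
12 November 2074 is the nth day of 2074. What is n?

Days in months before November: 31 + 28 + 31 + 30 + 31 + 30 + 31 + 31 + 30 + 31 = 304.
Plus 12 days into November → day 316.

316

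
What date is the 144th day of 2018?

May 24, 2018

Jan has 31 days (144 − 31 = 113 remain).
Feb has 28 days (113 − 28 = 85 remain).
Mar has 31 days (85 − 31 = 54 remain).
Apr has 30 days (54 − 30 = 24 remain).
24 into May → May 24.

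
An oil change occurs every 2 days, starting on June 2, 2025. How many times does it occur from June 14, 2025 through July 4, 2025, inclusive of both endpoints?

Occurrences land 2·i days after June 2, 2025 for i = 0, 1, 2, …
June 14, 2025 is 12 days after the start; 12 ÷ 2 = 6 remainder 0. First occurrence in the window: #7 on June 14, 2025 (6×2 = 12 days in).
July 4, 2025 is 32 days after the start; 32 ÷ 2 = 16 remainder 0. Last occurrence in the window: #17 on July 4, 2025.
Occurrences #7 through #17: 11 in total.

11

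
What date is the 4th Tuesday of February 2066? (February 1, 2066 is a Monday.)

February 2066 begins on a Monday, so the first Tuesday is February 2 (1 day later).
The 4th Tuesday is 3 weeks later: 2 + 21 = 23.

February 23, 2066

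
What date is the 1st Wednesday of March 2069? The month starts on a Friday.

March 6, 2069

March 2069 begins on a Friday, so the first Wednesday is March 6 (5 days later).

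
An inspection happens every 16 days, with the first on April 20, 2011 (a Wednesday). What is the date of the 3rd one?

The 3rd occurrence is 2 intervals after the first: 2 × 16 = 32 days after April 20, 2011.
April has 30 days — 10 days to the end of April leaves 22.
22 days into May → May 22, 2011.

May 22, 2011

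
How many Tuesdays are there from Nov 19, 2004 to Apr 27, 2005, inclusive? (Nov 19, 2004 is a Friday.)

Nov 19, 2004 is a Friday; the first Tuesday on or after it is Nov 23, 2004 (4 days later).
From Nov 23, 2004 to Apr 27, 2005: 7 + 31 + 31 + 28 + 31 + 27 = 155 days (rest of Nov, Dec, Jan, Feb, Mar, Apr).
155 ÷ 7 = 22 full weeks with remainder 1, so 22 more Tuesdays after the first → 23.

23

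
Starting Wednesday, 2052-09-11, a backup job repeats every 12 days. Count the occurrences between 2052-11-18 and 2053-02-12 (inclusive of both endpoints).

Occurrences land 12·i days after 2052-09-11 for i = 0, 1, 2, …
2052-11-18 is 68 days after the start; 68 ÷ 12 = 5 remainder 8; since the remainder is 8, round up to i = 6. First occurrence in the window: #7 on 2052-11-22 (6×12 = 72 days in).
2053-02-12 is 154 days after the start; 154 ÷ 12 = 12 remainder 10. Last occurrence in the window: #13 on 2053-02-02.
Occurrences #7 through #13: 7 in total.

7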